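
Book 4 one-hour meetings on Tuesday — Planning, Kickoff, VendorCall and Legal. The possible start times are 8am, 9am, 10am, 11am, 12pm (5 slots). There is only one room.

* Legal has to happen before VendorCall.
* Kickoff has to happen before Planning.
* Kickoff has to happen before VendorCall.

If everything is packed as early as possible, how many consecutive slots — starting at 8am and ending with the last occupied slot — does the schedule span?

4

The precedence chain requires at least 2 distinct slots.
With at most 1 per slot and 4 meetings, at least 4 slots are needed.
4 works (last occupied slot: 11am): for example Legal=9am, Planning=11am, Kickoff=8am, VendorCall=10am.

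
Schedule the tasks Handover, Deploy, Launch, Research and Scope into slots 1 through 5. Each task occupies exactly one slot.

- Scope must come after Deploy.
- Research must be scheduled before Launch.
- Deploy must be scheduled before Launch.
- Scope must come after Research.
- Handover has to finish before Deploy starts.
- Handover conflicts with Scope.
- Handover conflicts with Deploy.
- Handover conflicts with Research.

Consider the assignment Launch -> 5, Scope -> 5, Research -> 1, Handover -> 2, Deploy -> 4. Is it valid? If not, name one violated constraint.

Valid

Handover conflicts with Deploy — holds.
Handover has to finish before Deploy starts — holds.
Scope must come after Deploy — holds.
Research must be scheduled before Launch — holds.
Scope must come after Research — holds.
Handover conflicts with Research — holds.
Deploy must be scheduled before Launch — holds.
Handover conflicts with Scope — holds.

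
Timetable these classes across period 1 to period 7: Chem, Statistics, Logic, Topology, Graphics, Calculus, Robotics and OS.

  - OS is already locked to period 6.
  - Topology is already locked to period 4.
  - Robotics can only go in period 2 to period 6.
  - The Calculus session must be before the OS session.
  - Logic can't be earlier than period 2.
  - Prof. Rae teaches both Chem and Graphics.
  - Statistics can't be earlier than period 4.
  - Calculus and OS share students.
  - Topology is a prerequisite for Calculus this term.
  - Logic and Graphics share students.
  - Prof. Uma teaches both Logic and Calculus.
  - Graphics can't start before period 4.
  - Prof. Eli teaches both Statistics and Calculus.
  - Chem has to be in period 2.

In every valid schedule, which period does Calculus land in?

Topology is fixed at period 4 and must come before Calculus, so Calculus is at least period 5.
OS is fixed at period 6 and must come after Calculus, so Calculus is at most period 5.
So Calculus must be period 5.

period 5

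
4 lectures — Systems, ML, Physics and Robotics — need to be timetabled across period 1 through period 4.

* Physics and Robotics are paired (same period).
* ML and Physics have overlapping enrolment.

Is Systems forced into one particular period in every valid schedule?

Systems can be period 1 (e.g. Robotics in period 2; ML in period 1; Physics in period 2; Systems in period 1) or period 2 (e.g. ML=period 1; Robotics=period 2; Systems=period 2; Physics=period 2).

No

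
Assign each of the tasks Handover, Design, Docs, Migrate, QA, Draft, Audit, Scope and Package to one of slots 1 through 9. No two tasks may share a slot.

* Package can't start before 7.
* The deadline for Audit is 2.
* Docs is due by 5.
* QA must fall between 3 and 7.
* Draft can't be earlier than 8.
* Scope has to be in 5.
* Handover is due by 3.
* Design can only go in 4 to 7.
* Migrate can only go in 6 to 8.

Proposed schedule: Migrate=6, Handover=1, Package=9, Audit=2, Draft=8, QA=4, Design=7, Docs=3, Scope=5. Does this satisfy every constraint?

Draft can't be earlier than 8 — holds.
Package can't start before 7 — holds.
The deadline for Audit is 2 — holds.
Migrate can only go in 6 to 8 — holds.
Handover is due by 3 — holds.
Docs is due by 5 — holds.
No two tasks may share a slot — holds.
Scope has to be in 5 — holds.
Design can only go in 4 to 7 — holds.
QA must fall between 3 and 7 — holds.

Valid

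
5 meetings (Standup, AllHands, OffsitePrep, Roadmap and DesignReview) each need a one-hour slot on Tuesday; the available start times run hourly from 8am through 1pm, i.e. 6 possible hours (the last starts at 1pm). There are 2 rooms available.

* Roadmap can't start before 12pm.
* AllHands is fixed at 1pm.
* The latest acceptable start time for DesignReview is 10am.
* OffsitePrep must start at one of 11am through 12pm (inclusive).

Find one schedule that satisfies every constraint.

AllHands=1pm; Standup=8am; DesignReview=8am; Roadmap=12pm; OffsitePrep=11am

Checking: OffsitePrep=11am in [11am,12pm]; DesignReview=8am in [8am,10am]; Roadmap=12pm in [12pm,1pm]; AllHands=1pm in [1pm,1pm]; max 2 per hour (cap 2).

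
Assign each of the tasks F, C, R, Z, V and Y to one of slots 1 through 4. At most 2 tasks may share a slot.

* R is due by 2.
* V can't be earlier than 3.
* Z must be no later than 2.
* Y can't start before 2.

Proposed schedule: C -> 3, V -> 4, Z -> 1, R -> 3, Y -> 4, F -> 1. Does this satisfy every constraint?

No. R is due by 2 is not satisfied.

Y can't start before 2 — holds.
Z must be no later than 2 — holds.
V can't be earlier than 3 — holds.
R is due by 2 — violated.
At most 2 tasks may share a slot — holds.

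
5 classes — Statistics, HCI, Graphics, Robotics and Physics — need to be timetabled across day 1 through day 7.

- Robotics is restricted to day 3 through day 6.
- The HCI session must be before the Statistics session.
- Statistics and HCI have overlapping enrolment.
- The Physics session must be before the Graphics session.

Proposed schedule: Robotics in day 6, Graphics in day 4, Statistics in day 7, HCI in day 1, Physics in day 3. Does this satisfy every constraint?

Robotics is restricted to day 3 through day 6 — holds.
Statistics and HCI have overlapping enrolment — holds.
The Physics session must be before the Graphics session — holds.
The HCI session must be before the Statistics session — holds.

Yes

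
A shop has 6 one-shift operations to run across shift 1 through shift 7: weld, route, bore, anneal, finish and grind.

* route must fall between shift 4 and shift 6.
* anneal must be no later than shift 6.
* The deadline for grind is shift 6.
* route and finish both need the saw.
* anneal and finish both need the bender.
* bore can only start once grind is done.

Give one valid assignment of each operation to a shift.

bore=shift 2, route=shift 4, anneal=shift 1, grind=shift 1, weld=shift 1, finish=shift 2

Checking: grind(shift 1) before bore(shift 2); anneal(shift 1) != finish(shift 2); route(shift 4) != finish(shift 2); grind=shift 1 in [shift 1,shift 6]; anneal=shift 1 in [shift 1,shift 6]; route=shift 4 in [shift 4,shift 6].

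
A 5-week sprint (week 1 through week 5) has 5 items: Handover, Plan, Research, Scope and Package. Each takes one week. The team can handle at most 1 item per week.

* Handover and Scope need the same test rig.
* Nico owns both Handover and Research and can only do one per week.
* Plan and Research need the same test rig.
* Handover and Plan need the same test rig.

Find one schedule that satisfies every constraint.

Handover=week 1; Plan=week 2; Research=week 3; Scope=week 4; Package=week 5

Checking: Plan(week 2) != Research(week 3); Handover(week 1) != Plan(week 2); Handover(week 1) != Research(week 3); Handover(week 1) != Scope(week 4); max 1 per week (cap 1).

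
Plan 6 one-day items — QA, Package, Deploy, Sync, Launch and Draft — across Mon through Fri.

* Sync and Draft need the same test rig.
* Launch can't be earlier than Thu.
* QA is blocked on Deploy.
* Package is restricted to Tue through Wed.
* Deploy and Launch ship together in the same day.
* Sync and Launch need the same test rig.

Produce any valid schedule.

Launch=Thu; Package=Tue; Deploy=Thu; Sync=Mon; QA=Fri; Draft=Tue

Checking: Deploy(Thu) before QA(Fri); Sync(Mon) != Launch(Thu); Sync(Mon) != Draft(Tue); Deploy = Launch = Thu; Package=Tue in [Tue,Wed]; Launch=Thu in [Thu,Fri].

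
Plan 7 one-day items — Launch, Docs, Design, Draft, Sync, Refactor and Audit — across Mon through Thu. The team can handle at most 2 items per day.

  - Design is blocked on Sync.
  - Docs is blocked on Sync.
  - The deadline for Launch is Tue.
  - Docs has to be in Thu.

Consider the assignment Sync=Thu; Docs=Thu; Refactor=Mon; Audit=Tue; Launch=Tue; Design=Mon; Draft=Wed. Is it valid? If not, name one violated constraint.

The deadline for Launch is Tue — holds.
Design is blocked on Sync — violated.
The team can handle at most 2 items per day — holds.
Docs has to be in Thu — holds.
Docs is blocked on Sync — violated.

Invalid. Design is blocked on Sync.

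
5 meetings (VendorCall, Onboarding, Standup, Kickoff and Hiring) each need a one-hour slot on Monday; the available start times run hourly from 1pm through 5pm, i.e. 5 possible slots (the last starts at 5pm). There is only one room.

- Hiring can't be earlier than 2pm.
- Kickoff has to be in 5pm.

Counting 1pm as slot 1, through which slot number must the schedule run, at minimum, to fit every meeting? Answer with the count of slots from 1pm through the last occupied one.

5

With at most 1 per slot and 5 meetings, at least 5 slots are needed.
Kickoff can't be placed before 5pm — that is slot 5 counting from 1pm — so the schedule must run through at least 5 slots.
5 works (last occupied slot: 5pm): for example Hiring in 2pm; Kickoff in 5pm; Onboarding in 3pm; Standup in 4pm; VendorCall in 1pm.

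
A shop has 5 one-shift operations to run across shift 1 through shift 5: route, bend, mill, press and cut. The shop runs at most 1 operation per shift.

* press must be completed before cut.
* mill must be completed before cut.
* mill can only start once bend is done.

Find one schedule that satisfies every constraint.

mill -> shift 2; press -> shift 3; route -> shift 5; bend -> shift 1; cut -> shift 4

Checking: press(shift 3) before cut(shift 4); mill(shift 2) before cut(shift 4); bend(shift 1) before mill(shift 2); max 1 per shift (cap 1).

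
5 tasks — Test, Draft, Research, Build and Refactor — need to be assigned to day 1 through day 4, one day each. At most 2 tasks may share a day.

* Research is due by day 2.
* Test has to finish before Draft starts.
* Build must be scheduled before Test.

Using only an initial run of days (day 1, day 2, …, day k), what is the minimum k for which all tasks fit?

The precedence chain requires at least 3 distinct days.
With at most 2 per day and 5 tasks, at least 3 days are needed.
3 works (last occupied day: day 3): for example Draft in day 3, Build in day 1, Research in day 1, Refactor in day 2, Test in day 2.

3 days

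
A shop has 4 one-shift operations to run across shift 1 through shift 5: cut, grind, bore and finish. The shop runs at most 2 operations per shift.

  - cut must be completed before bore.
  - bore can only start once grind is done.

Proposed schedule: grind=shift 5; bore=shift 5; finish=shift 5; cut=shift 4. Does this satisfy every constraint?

No — it violates: The shop runs at most 2 operations per shift

bore can only start once grind is done — violated.
cut must be completed before bore — holds.
The shop runs at most 2 operations per shift — violated.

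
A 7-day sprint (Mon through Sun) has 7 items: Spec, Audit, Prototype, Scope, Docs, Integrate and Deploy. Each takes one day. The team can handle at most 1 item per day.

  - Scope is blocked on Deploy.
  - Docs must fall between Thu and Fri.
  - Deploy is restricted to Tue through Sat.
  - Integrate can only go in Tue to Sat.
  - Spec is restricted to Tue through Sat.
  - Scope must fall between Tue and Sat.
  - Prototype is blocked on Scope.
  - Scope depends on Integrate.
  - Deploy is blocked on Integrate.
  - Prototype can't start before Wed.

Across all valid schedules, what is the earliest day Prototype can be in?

Prototype is available from Wed; precedence pushes Prototype to at least Fri.
Prototype at Sun is achievable: Docs -> Thu, Spec -> Sat, Audit -> Mon, Scope -> Fri, Integrate -> Tue, Deploy -> Wed, Prototype -> Sun.
Nothing earlier works — the capacity limit rule out every day before Sun.

Sun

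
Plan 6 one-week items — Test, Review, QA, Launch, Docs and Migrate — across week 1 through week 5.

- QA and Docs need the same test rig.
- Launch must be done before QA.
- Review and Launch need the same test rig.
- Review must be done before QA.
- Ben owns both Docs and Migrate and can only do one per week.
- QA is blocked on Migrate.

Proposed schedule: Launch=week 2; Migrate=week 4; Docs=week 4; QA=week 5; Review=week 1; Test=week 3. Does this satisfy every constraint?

No. Ben owns both Docs and Migrate and can only do one per week is not satisfied.

Review must be done before QA — holds.
Ben owns both Docs and Migrate and can only do one per week — violated.
Launch must be done before QA — holds.
QA is blocked on Migrate — holds.
Review and Launch need the same test rig — holds.
QA and Docs need the same test rig — holds.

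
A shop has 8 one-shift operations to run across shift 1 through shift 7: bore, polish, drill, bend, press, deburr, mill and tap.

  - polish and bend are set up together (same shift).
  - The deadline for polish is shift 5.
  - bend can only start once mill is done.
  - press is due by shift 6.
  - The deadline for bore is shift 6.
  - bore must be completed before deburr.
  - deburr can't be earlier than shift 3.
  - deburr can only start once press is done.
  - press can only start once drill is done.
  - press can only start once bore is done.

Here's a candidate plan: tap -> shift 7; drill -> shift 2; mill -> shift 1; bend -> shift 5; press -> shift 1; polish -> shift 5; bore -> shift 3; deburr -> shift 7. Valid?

No — it violates: press can only start once bore is done

The deadline for polish is shift 5 — holds.
bore must be completed before deburr — holds.
deburr can't be earlier than shift 3 — holds.
polish and bend are set up together (same shift) — holds.
deburr can only start once press is done — holds.
press can only start once drill is done — violated.
press can only start once bore is done — violated.
The deadline for bore is shift 6 — holds.
press is due by shift 6 — holds.
bend can only start once mill is done — holds.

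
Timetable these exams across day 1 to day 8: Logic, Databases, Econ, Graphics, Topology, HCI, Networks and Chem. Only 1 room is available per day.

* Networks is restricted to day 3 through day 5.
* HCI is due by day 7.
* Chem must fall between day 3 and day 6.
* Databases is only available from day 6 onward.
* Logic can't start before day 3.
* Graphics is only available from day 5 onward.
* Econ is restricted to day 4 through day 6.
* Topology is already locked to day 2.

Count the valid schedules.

Splitting on Databases: it can be day 6 (8), day 7 (21), day 8 (21). Listing each branch's schedules as (Logic, Econ, Graphics, Topology, HCI, Networks, Chem) by day number:
Databases=day 6: (7,4,8,2,1,3,5) (7,4,8,2,1,5,3) (7,5,8,2,1,3,4) (7,5,8,2,1,4,3) (8,4,7,2,1,3,5) (8,4,7,2,1,5,3) (8,5,7,2,1,3,4) (8,5,7,2,1,4,3) — 8.
Databases=day 7: (3,4,8,2,1,5,6) (3,5,8,2,1,4,6) (3,6,8,2,1,4,5) (3,6,8,2,1,5,4) (4,5,8,2,1,3,6) (4,6,8,2,1,3,5) (4,6,8,2,1,5,3) (5,4,8,2,1,3,6) (5,6,8,2,1,3,4) (5,6,8,2,1,4,3) (6,4,8,2,1,3,5) (6,4,8,2,1,5,3) (6,5,8,2,1,3,4) (6,5,8,2,1,4,3) (8,4,5,2,1,3,6) (8,4,6,2,1,3,5) (8,4,6,2,1,5,3) (8,5,6,2,1,3,4) (8,5,6,2,1,4,3) (8,6,5,2,1,3,4) (8,6,5,2,1,4,3) — 21.
Databases=day 8: (3,4,7,2,1,5,6) (3,5,7,2,1,4,6) (3,6,7,2,1,4,5) (3,6,7,2,1,5,4) (4,5,7,2,1,3,6) (4,6,7,2,1,3,5) (4,6,7,2,1,5,3) (5,4,7,2,1,3,6) (5,6,7,2,1,3,4) (5,6,7,2,1,4,3) (6,4,7,2,1,3,5) (6,4,7,2,1,5,3) (6,5,7,2,1,3,4) (6,5,7,2,1,4,3) (7,4,5,2,1,3,6) (7,4,6,2,1,3,5) (7,4,6,2,1,5,3) (7,5,6,2,1,3,4) (7,5,6,2,1,4,3) (7,6,5,2,1,3,4) (7,6,5,2,1,4,3) — 21.
Summing: 8 + 21 + 21 = 50.

50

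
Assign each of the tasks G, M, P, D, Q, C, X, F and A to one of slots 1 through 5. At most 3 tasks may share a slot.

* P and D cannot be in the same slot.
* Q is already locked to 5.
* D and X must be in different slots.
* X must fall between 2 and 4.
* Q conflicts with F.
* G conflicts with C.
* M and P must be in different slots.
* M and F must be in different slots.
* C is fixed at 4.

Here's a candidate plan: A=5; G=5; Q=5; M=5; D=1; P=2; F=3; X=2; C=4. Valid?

No — it violates: At most 3 tasks may share a slot

M and F must be in different slots — holds.
C is fixed at 4 — holds.
P and D cannot be in the same slot — holds.
X must fall between 2 and 4 — holds.
Q conflicts with F — holds.
D and X must be in different slots — holds.
Q is already locked to 5 — holds.
G conflicts with C — holds.
M and P must be in different slots — holds.
At most 3 tasks may share a slot — violated.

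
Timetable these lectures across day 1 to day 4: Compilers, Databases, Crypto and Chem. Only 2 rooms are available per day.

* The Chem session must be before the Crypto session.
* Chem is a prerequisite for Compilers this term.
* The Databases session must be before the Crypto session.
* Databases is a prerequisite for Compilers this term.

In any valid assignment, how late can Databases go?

day 3

Downstream work caps Databases at day 3.
Databases at day 3 is achievable: Databases=day 3, Chem=day 1, Crypto=day 4, Compilers=day 4.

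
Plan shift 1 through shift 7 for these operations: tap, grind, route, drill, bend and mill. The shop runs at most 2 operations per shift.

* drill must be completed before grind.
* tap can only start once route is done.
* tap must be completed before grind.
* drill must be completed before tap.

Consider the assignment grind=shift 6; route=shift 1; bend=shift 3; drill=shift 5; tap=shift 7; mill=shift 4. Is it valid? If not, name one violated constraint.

drill must be completed before tap — holds.
drill must be completed before grind — holds.
The shop runs at most 2 operations per shift — holds.
tap must be completed before grind — violated.
tap can only start once route is done — holds.

No — it violates: tap must be completed before grind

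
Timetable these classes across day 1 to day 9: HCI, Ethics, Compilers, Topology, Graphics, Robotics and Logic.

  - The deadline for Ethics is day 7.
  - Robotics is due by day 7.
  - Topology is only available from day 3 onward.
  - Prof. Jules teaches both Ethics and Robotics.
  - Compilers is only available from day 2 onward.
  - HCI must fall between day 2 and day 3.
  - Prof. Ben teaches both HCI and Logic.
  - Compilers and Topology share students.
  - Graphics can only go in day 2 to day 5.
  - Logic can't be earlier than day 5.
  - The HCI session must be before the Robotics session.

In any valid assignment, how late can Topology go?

Topology is available from day 3.
Topology at day 9 is achievable: Topology -> day 9, Graphics -> day 2, Compilers -> day 2, Logic -> day 5, Robotics -> day 3, HCI -> day 2, Ethics -> day 1.

day 9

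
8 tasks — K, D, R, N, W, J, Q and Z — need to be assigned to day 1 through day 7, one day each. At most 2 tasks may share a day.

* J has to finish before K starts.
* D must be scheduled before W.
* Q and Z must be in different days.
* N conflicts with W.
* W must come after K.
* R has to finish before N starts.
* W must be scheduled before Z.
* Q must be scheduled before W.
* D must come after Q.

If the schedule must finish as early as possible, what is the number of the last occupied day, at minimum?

The precedence chain requires at least 4 distinct days.
With at most 2 per day and 8 tasks, at least 4 days are needed.
4 works (last occupied day: day 4): for example D -> day 2; W -> day 3; J -> day 1; Z -> day 4; K -> day 2; N -> day 4; Q -> day 1; R -> day 3.

day 4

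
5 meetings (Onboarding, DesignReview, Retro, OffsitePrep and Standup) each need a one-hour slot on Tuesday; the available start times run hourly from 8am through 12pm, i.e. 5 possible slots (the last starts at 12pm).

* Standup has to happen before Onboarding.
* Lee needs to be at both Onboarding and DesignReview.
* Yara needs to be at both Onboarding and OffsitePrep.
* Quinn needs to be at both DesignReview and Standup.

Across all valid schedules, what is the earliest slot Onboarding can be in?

9am

Precedence pushes Onboarding to at least 9am.
Onboarding at 9am is achievable: Onboarding=9am; OffsitePrep=8am; DesignReview=10am; Standup=8am; Retro=8am.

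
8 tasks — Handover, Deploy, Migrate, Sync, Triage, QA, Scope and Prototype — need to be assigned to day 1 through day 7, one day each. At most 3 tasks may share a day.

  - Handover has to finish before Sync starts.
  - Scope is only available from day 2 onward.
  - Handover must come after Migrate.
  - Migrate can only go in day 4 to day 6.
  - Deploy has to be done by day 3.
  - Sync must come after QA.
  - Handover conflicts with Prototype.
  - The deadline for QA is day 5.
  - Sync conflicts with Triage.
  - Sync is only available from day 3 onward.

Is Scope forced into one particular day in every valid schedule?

No

Scope can be day 2 (e.g. Deploy in day 1, Handover in day 5, QA in day 1, Migrate in day 4, Triage in day 1, Sync in day 6, Scope in day 2, Prototype in day 2) or day 3 (e.g. Handover=day 5; Scope=day 3; Deploy=day 1; QA=day 1; Prototype=day 2; Sync=day 6; Triage=day 1; Migrate=day 4).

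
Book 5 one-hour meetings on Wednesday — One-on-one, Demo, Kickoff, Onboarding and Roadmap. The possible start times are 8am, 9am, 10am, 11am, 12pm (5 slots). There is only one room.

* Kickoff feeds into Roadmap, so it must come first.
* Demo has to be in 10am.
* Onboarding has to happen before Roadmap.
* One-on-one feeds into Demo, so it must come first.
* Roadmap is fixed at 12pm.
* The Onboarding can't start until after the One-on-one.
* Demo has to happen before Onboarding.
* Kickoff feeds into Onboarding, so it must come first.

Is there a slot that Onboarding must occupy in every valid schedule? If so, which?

11am

Demo is fixed at 10am and must come before Onboarding, so Onboarding is at least 11am.
Roadmap is fixed at 12pm and must come after Onboarding, so Onboarding is at most 11am.
So Onboarding must be 11am.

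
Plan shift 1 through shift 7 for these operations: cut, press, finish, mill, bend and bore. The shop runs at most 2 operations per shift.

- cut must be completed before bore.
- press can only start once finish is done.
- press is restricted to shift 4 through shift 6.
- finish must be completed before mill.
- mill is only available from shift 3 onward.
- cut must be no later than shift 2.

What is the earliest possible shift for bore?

Precedence pushes bore to at least shift 2.
bore at shift 2 is achievable: mill in shift 3; press in shift 4; bend in shift 2; finish in shift 1; bore in shift 2; cut in shift 1.

shift 2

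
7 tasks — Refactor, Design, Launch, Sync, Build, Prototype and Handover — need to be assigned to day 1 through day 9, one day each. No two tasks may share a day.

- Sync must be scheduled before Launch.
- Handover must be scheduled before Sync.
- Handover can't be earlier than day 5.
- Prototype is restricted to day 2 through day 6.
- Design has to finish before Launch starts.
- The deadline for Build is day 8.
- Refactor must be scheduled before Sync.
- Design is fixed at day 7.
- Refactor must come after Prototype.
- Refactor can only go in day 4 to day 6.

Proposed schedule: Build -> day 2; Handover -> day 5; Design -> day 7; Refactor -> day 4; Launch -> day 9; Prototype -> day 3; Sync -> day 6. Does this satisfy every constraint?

The deadline for Build is day 8 — holds.
Design has to finish before Launch starts — holds.
Handover can't be earlier than day 5 — holds.
Prototype is restricted to day 2 through day 6 — holds.
No two tasks may share a day — holds.
Refactor must come after Prototype — holds.
Refactor can only go in day 4 to day 6 — holds.
Design is fixed at day 7 — holds.
Refactor must be scheduled before Sync — holds.
Sync must be scheduled before Launch — holds.
Handover must be scheduled before Sync — holds.

Yes, all constraints hold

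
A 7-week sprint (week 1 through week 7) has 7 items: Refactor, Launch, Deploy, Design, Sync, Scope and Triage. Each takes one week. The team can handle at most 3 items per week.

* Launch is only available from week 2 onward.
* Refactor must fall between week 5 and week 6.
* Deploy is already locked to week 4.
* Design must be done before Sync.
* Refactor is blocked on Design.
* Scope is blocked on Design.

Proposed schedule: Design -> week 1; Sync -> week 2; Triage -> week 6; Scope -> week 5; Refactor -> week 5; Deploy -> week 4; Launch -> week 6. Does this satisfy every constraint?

Yes, all constraints hold

Deploy is already locked to week 4 — holds.
Refactor is blocked on Design — holds.
Refactor must fall between week 5 and week 6 — holds.
Design must be done before Sync — holds.
Launch is only available from week 2 onward — holds.
The team can handle at most 3 items per week — holds.
Scope is blocked on Design — holds.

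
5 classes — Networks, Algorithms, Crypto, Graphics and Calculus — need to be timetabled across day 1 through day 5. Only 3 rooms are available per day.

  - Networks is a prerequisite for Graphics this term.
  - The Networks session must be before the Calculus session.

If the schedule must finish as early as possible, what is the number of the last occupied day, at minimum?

day 2

The precedence chain requires at least 2 distinct days.
With at most 3 per day and 5 classes, at least 2 days are needed.
2 works (last occupied day: day 2): for example Graphics in day 2; Crypto in day 1; Networks in day 1; Calculus in day 2; Algorithms in day 1.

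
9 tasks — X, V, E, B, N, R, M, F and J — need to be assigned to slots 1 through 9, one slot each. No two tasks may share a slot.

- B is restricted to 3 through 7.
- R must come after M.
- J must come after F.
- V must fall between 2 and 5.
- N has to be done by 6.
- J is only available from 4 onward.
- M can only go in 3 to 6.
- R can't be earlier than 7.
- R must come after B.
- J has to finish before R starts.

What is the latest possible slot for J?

8

J is available from 4; downstream work caps J at 8.
J at 8 is achievable: X -> 6, V -> 2, M -> 3, J -> 8, R -> 9, F -> 5, N -> 1, E -> 7, B -> 4.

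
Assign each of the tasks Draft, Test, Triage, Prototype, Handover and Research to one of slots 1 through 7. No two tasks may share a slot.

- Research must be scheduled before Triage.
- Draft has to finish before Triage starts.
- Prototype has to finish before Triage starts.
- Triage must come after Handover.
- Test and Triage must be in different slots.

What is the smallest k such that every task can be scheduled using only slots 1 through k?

6 slots

The precedence chain requires at least 2 distinct slots.
With at most 1 per slot and 6 tasks, at least 6 slots are needed.
6 works (last occupied slot: 6): for example Draft -> 1; Handover -> 3; Triage -> 5; Research -> 4; Test -> 6; Prototype -> 2.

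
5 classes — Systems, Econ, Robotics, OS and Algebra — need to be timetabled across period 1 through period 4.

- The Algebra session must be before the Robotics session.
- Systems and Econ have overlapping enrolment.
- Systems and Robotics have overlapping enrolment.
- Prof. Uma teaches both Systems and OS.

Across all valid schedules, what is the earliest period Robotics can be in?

Precedence pushes Robotics to at least period 2.
Robotics at period 2 is achievable: OS=period 2; Robotics=period 2; Econ=period 2; Algebra=period 1; Systems=period 1.

period 2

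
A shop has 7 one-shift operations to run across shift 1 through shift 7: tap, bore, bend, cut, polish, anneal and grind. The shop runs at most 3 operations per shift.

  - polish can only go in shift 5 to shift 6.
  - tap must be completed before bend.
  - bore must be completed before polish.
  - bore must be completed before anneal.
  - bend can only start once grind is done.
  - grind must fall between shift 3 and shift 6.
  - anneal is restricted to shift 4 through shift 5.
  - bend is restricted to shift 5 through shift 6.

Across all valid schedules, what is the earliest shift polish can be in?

Polish is available from shift 5; polish's own window allows nothing later than shift 6.
polish at shift 5 is achievable: bend=shift 5; bore=shift 1; polish=shift 5; anneal=shift 4; tap=shift 1; cut=shift 1; grind=shift 3.

shift 5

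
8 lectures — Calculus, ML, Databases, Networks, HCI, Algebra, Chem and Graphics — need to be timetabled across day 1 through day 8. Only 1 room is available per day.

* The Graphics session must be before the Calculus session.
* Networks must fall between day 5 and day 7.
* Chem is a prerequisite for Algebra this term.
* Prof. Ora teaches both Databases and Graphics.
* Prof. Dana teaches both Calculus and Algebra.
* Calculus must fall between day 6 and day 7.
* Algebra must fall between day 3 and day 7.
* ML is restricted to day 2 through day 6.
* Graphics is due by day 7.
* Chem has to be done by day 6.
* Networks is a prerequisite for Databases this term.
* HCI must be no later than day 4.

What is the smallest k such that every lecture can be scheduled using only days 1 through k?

8

The precedence chain requires at least 2 distinct days.
With at most 1 per day and 8 lectures, at least 8 days are needed.
Calculus can't be placed before day 6, so the schedule must run through at least day 6.
8 works (last occupied day: day 8): for example Chem in day 3; Calculus in day 6; Graphics in day 4; Algebra in day 7; Networks in day 5; ML in day 2; Databases in day 8; HCI in day 1.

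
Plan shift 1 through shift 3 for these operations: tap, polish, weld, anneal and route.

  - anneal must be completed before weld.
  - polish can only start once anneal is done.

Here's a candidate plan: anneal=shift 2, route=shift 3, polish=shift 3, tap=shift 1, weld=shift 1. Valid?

polish can only start once anneal is done — holds.
anneal must be completed before weld — violated.

Invalid. anneal must be completed before weld.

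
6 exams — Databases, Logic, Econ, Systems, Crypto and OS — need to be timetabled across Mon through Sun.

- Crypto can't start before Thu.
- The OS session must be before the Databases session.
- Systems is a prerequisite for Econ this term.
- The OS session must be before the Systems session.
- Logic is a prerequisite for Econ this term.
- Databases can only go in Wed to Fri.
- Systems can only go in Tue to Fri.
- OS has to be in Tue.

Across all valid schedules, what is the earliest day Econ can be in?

Precedence pushes Econ to at least Thu.
Econ at Thu is achievable: OS=Tue, Databases=Wed, Logic=Mon, Econ=Thu, Systems=Wed, Crypto=Thu.

Thu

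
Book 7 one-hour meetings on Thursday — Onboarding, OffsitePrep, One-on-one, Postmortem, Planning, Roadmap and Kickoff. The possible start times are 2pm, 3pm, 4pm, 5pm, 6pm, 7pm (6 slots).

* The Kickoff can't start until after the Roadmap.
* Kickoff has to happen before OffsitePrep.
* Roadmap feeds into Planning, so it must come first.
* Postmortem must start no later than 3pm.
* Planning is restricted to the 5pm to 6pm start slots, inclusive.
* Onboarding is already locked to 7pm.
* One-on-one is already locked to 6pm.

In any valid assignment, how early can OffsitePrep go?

4pm

Precedence pushes OffsitePrep to at least 4pm.
OffsitePrep at 4pm is achievable: Kickoff -> 3pm, Planning -> 5pm, One-on-one -> 6pm, Postmortem -> 2pm, Roadmap -> 2pm, OffsitePrep -> 4pm, Onboarding -> 7pm.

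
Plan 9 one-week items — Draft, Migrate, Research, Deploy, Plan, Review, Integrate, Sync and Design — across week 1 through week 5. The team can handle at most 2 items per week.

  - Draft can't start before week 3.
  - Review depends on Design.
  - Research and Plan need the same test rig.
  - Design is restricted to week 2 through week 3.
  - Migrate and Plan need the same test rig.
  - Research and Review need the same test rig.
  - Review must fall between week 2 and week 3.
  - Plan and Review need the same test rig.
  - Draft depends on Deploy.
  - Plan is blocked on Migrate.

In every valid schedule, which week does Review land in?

Review is available from week 2; precedence pushes Review to at least week 3; Review's own window allows nothing later than week 3.
So Review is pinned to week 3.

week 3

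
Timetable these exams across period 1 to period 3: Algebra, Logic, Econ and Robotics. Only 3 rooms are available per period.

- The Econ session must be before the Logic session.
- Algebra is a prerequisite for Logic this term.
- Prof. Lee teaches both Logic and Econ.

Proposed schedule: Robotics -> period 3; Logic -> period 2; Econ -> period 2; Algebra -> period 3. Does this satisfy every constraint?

Only 3 rooms are available per period — holds.
Prof. Lee teaches both Logic and Econ — violated.
Algebra is a prerequisite for Logic this term — violated.
The Econ session must be before the Logic session — violated.

No. Algebra is a prerequisite for Logic this term is not satisfied.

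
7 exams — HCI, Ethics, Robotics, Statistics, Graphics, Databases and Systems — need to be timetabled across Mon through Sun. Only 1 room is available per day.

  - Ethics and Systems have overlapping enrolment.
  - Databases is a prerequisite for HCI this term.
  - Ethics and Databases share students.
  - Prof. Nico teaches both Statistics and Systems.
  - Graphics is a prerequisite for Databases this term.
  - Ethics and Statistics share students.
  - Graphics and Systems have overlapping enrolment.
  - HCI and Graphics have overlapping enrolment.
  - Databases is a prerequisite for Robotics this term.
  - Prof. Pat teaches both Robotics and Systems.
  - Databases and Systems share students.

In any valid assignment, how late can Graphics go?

Thu

Downstream work caps Graphics at Fri.
Graphics at Thu is achievable: HCI in Sat, Graphics in Thu, Databases in Fri, Ethics in Mon, Statistics in Tue, Systems in Wed, Robotics in Sun.
Nothing later works — the conflict and capacity constraints rule out every day after Thu.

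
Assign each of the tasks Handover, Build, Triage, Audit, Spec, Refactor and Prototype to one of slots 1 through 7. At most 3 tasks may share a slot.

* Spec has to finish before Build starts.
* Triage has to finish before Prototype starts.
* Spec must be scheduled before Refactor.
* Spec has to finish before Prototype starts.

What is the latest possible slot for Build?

7

Precedence pushes Build to at least 2.
Build at 7 is achievable: Triage in 1, Handover in 1, Spec in 1, Build in 7, Audit in 2, Prototype in 2, Refactor in 2.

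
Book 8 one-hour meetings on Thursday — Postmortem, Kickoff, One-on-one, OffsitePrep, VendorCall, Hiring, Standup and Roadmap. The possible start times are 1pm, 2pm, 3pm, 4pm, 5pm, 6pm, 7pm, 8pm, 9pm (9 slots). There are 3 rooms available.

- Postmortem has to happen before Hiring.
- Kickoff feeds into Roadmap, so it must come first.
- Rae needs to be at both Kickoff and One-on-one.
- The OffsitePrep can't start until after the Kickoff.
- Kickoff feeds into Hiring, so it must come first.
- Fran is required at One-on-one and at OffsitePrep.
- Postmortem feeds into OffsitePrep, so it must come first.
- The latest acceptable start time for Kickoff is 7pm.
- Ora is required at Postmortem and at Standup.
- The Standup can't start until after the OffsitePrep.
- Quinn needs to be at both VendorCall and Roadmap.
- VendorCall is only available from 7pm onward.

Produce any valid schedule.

Postmortem in 1pm; One-on-one in 3pm; OffsitePrep in 2pm; Standup in 3pm; Roadmap in 2pm; Hiring in 2pm; VendorCall in 7pm; Kickoff in 1pm

Checking: OffsitePrep(2pm) before Standup(3pm); Kickoff(1pm) before Hiring(2pm); Postmortem(1pm) before OffsitePrep(2pm); Kickoff(1pm) before Roadmap(2pm); Postmortem(1pm) before Hiring(2pm); Kickoff(1pm) before OffsitePrep(2pm); Postmortem(1pm) != Standup(3pm); VendorCall(7pm) != Roadmap(2pm); One-on-one(3pm) != OffsitePrep(2pm); Kickoff(1pm) != One-on-one(3pm); VendorCall=7pm in [7pm,9pm]; Kickoff=1pm in [1pm,7pm]; max 3 per slot (cap 3).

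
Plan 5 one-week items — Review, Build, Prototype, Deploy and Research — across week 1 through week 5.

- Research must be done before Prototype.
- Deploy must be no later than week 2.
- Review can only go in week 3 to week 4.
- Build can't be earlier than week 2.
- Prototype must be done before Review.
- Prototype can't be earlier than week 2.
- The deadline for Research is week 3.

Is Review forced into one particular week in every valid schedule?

No

Review can be week 3 (e.g. Research in week 1, Review in week 3, Build in week 2, Prototype in week 2, Deploy in week 1) or week 4 (e.g. Review=week 4; Prototype=week 2; Deploy=week 1; Research=week 1; Build=week 2).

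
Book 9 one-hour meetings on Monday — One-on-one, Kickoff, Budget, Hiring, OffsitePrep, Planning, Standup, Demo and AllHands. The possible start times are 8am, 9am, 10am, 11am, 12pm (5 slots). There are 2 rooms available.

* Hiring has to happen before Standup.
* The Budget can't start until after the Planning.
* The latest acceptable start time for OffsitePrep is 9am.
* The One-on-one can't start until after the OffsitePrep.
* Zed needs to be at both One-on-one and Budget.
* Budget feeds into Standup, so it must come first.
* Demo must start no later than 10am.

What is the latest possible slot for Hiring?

11am

Downstream work caps Hiring at 11am.
Hiring at 11am is achievable: Standup -> 12pm; Demo -> 8am; One-on-one -> 9am; Planning -> 9am; Budget -> 10am; Hiring -> 11am; Kickoff -> 10am; AllHands -> 11am; OffsitePrep -> 8am.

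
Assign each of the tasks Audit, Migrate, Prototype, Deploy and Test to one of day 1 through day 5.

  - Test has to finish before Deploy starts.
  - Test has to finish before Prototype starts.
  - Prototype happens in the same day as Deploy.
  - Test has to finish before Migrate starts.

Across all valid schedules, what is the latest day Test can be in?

Downstream work caps Test at day 4.
Test at day 4 is achievable: Deploy -> day 5, Migrate -> day 5, Audit -> day 1, Prototype -> day 5, Test -> day 4.

day 4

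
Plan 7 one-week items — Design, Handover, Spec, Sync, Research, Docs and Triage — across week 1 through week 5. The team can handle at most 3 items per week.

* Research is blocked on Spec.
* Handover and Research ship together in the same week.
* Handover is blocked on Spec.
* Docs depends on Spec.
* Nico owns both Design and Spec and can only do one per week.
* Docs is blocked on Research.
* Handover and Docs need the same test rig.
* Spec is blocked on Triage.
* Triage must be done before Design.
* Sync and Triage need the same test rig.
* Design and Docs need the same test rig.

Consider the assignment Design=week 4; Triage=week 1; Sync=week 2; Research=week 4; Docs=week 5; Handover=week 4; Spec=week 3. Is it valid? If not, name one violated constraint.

Yes

Handover is blocked on Spec — holds.
Nico owns both Design and Spec and can only do one per week — holds.
Docs is blocked on Research — holds.
Spec is blocked on Triage — holds.
The team can handle at most 3 items per week — holds.
Design and Docs need the same test rig — holds.
Sync and Triage need the same test rig — holds.
Docs depends on Spec — holds.
Handover and Docs need the same test rig — holds.
Research is blocked on Spec — holds.
Handover and Research ship together in the same week — holds.
Triage must be done before Design — holds.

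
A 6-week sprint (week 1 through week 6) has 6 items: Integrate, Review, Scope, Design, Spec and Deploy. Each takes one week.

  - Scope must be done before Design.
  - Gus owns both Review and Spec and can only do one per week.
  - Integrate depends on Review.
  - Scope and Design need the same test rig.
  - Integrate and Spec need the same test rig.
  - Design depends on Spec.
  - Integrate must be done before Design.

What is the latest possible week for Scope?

Downstream work caps Scope at week 5.
Scope at week 5 is achievable: Deploy in week 1; Spec in week 3; Review in week 1; Scope in week 5; Integrate in week 2; Design in week 6.

week 5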